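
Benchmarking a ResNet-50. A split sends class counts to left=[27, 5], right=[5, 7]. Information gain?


Parent = [32, 12], H_parent = 0.8454
H_left = 0.6253 (n=32), H_right = 0.9799 (n=12)
H_children = (32/44)·0.6253 + (12/44)·0.9799 = 0.722
IG = 0.8454 - 0.722 = 0.1234

0.1234


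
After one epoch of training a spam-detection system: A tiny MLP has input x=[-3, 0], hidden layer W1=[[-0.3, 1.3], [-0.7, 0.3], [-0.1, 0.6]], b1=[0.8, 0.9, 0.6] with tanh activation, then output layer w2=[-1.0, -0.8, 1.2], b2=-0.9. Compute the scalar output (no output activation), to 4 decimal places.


z1[0] = (-0.3)·(-3) + (1.3)·(0) + 0.8 = 1.7
z1[1] = (-0.7)·(-3) + (0.3)·(0) + 0.9 = 3.0
z1[2] = (-0.1)·(-3) + (0.6)·(0) + 0.6 = 0.9
h = tanh(z1) = [0.9354, 0.9951, 0.7163]
output = (-1.0)·(0.9354) + (-0.8)·(0.9951) + (1.2)·(0.7163) - 0.9 = -1.7719

-1.7719


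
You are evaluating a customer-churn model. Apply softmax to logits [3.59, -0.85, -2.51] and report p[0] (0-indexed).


Exponentials: e^3.59=36.2341, e^-0.85=0.4274, e^-2.51=0.0813
Sum = 36.7428
Softmax = [0.9862, 0.0116, 0.0022]
p[0] = 36.2341/36.7428 = 0.9862

0.9862


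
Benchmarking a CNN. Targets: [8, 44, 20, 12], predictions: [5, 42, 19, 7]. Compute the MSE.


Squared errors: (8-5)²=9, (44-42)²=4, (20-19)²=1, (12-7)²=25
Sum = 39
MSE = 39/4 = 39/4

39/4


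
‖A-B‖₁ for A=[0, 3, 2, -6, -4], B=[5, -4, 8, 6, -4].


d = |0-5| + |3+ 4| + |2-8| + |-6-6| + |-4+ 4|
  = 5 + 7 + 6 + 12 + 0
  = 30

30


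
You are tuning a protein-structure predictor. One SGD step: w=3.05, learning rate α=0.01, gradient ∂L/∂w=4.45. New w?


w_new = w - α·∇
= 3.05 - 0.01·4.45
= 3.05 - 0.0445
= 3.0055

3.0055


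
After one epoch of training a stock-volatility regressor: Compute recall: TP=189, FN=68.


Recall = TP/(TP+FN)
= 189/(189+68)
= 189/257 = 73.54%

73.54%


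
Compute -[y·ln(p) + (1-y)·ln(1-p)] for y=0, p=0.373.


BCE = -[y·ln(p) + (1-y)·ln(1-p)]
= -0 - 1·ln(1-0.373)
= -ln(0.627) = 0.4668

0.4668


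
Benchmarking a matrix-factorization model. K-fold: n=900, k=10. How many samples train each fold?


Fold size = 900/10 = 90
Training per fold = 900 - 90 = 810

810


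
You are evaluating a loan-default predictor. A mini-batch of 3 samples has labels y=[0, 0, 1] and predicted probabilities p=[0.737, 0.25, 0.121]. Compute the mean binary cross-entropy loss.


L[0] = -ln(1-0.737) = -ln(0.263) = 1.3356
L[1] = -ln(1-0.25) = -ln(0.75) = 0.2877
L[2] = -ln(0.121) = 2.112
mean = (1.3356 + 0.2877 + 2.112)/3 = 1.2451

1.2451


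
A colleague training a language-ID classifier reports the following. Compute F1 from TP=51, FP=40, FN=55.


Precision = 51/91 = 0.5604
Recall = 51/106 = 0.4811
F1 = 2·P·R/(P+R) = 2·TP/(2·TP+FP+FN) = 102/(102+40+55) = 102/197 = 0.5178

0.5178


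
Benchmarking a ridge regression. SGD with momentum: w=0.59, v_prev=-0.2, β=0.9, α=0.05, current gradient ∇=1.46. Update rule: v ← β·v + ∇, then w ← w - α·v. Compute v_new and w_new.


v_new = 0.9·-0.2 + 1.46 = -0.18 + 1.46 = 1.28
w_new = 0.59 - 0.05·1.28 = 0.59 - 0.064 = 0.526

v_new=1.28, w_new=0.526


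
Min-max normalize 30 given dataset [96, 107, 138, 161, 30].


min=30, max=161
(30-30)/(161-30) = 0/131 = 0.0

0.0


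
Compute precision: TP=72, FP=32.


Precision = TP/(TP+FP)
= 72/(72+32)
= 72/104 = 69.23%

69.23%


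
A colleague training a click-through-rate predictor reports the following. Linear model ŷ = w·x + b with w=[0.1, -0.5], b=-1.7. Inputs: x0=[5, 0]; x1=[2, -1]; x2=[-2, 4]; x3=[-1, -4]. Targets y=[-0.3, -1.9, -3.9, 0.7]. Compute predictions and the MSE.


ŷ0 = (0.1)·(5) + (-0.5)·(0) - 1.7 = -1.2
ŷ1 = (0.1)·(2) + (-0.5)·(-1) - 1.7 = -1.0
ŷ2 = (0.1)·(-2) + (-0.5)·(4) - 1.7 = -3.9
ŷ3 = (0.1)·(-1) + (-0.5)·(-4) - 1.7 = 0.2
errors² = [0.81, 0.81, 0.0, 0.25]
MSE = 1.8700/4 = 0.4675

0.4675


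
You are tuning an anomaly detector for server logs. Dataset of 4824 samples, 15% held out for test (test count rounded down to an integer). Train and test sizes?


Test = ⌊4824·15/100⌋ = 723
Train = 4824 - 723 = 4101

Train: 4101, Test: 723


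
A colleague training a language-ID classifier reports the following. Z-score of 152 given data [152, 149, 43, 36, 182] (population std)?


μ = 112.4, σ = 60.6716
z = (152 - 112.4)/60.6716 = 0.6527

0.6527


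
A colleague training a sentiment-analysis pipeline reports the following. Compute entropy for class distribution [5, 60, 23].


Probabilities: [5/88, 60/88, 23/88] ≈ [0.0568, 0.6818, 0.2614]
H = -((5/88)·log₂(5/88) + (60/88)·log₂(60/88) + (23/88)·log₂(23/88))
  = 1.1178 bits

1.1178 bits


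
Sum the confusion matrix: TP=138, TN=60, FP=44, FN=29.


Total = TP + TN + FP + FN
= 138 + 60 + 44 + 29
= 271
(Predicted positive: 182, predicted negative: 89)

271


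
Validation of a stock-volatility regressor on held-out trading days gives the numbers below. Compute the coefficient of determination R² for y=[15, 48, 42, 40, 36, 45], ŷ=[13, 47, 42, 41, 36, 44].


ȳ = 37.6667
SS_res = Σ(y-ŷ)² = 7
SS_tot = Σ(y-ȳ)² = 701.33
R² = 1 - SS_res/SS_tot = 1 - 0.01 = 0.99

0.99


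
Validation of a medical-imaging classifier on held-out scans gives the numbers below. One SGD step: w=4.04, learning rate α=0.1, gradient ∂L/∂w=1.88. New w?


w_new = w - α·∇
= 4.04 - 0.1·1.88
= 4.04 - 0.188
= 3.852

3.852


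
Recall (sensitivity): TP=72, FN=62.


Recall = TP/(TP+FN)
= 72/(72+62)
= 72/134 = 53.73%

53.73%


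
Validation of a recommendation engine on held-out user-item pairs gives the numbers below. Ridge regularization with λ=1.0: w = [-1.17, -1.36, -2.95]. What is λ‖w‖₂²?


‖w‖₂² = (-1.17)² + (-1.36)² + (-2.95)²
     = 1.3689 + 1.8496 + 8.7025
     = 11.921
λ·‖w‖₂² = 1.0·11.921 = 11.921

11.921


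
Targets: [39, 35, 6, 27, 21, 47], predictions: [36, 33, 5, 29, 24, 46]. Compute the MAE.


Absolute errors: |39-36|=3, |35-33|=2, |6-5|=1, |27-29|=2, |21-24|=3, |47-46|=1
Sum = 12
MAE = 12/6 = 2

2


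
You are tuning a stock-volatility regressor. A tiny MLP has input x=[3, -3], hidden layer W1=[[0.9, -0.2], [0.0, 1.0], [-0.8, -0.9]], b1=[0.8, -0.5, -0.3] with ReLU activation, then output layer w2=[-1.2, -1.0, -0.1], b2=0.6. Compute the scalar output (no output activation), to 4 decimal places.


z1[0] = (0.9)·(3) + (-0.2)·(-3) + 0.8 = 4.1
z1[1] = (0.0)·(3) + (1.0)·(-3) - 0.5 = -3.5
z1[2] = (-0.8)·(3) + (-0.9)·(-3) - 0.3 = 0.0
h = ReLU(z1) = [4.1, 0.0, 0.0]
output = (-1.2)·(4.1) + (-1.0)·(0.0) + (-0.1)·(0.0) + 0.6 = -4.32

-4.32


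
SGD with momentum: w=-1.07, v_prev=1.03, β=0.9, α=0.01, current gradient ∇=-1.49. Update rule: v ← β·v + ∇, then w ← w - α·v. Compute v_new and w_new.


v_new = 0.9·1.03 - 1.49 = 0.927 - 1.49 = -0.563
w_new = -1.07 - 0.01·-0.563 = -1.07 + 0.00563 = -1.06437

v_new=-0.563, w_new=-1.06437


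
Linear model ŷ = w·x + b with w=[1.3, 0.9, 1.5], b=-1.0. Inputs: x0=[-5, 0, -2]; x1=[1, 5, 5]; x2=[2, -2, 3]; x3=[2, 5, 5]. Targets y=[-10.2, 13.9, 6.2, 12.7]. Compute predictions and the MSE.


ŷ0 = (1.3)·(-5) + (0.9)·(0) + (1.5)·(-2) - 1.0 = -10.5
ŷ1 = (1.3)·(1) + (0.9)·(5) + (1.5)·(5) - 1.0 = 12.3
ŷ2 = (1.3)·(2) + (0.9)·(-2) + (1.5)·(3) - 1.0 = 4.3
ŷ3 = (1.3)·(2) + (0.9)·(5) + (1.5)·(5) - 1.0 = 13.6
errors² = [0.09, 2.56, 3.61, 0.81]
MSE = 7.0700/4 = 1.7675

1.7675


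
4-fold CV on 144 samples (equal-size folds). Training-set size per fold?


Fold size = 144/4 = 36
Training per fold = 144 - 36 = 108

108


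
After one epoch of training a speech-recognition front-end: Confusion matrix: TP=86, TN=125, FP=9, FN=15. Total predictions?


Total = TP + TN + FP + FN
= 86 + 125 + 9 + 15
= 235
(Predicted positive: 95, predicted negative: 140)

235


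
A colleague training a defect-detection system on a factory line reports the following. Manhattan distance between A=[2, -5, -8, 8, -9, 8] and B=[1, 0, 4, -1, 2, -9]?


d = |2-1| + |-5-0| + |-8-4| + |8+ 1| + |-9-2| + |8+ 9|
  = 1 + 5 + 12 + 9 + 11 + 17
  = 55

55


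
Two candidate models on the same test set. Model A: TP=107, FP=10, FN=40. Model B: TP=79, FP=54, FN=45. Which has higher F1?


Model A: P=107/117=0.9145, R=107/147=0.7279, F1=2PR/(P+R)=2TP/(2TP+FP+FN)=214/264=0.8106
Model B: P=79/133=0.594, R=79/124=0.6371, F1=2PR/(P+R)=2TP/(2TP+FP+FN)=158/257=0.6148
0.8106 > 0.6148 → Model A

Model A


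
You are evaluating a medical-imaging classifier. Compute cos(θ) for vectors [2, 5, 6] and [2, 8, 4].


A·B = 2·2 + 5·8 + 6·4 = 68
‖A‖ = √65 = 8.0623, ‖B‖ = √84 = 9.1652
cos = 68/(√65·√84) = 68/√5460 = 0.9203

0.9203


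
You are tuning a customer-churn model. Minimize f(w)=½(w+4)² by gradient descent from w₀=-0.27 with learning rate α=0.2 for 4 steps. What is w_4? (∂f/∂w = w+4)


step 1: grad = -0.27+4 = 3.73; w = -0.27 - 0.2·(3.73) = -1.016
step 2: grad = -1.016+4 = 2.984; w = -1.016 - 0.2·(2.984) = -1.6128
step 3: grad = -1.6128+4 = 2.3872; w = -1.6128 - 0.2·(2.3872) = -2.09024
step 4: grad = -2.09024+4 = 1.90976; w = -2.09024 - 0.2·(1.90976) = -2.472192

-2.472192


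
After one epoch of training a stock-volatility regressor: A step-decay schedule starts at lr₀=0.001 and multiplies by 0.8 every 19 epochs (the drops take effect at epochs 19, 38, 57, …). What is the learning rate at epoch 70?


n_drops = ⌊70/19⌋ = 3
lr = 0.001·0.8^3 = 0.001·0.512 = 0.000512

0.000512


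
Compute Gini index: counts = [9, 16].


Probabilities: [9/25, 16/25] ≈ [0.36, 0.64]
Σpᵢ² = (81 + 256)/25² = 337/625
Gini = 1 - Σpᵢ² = 1 - 337/625 = 0.4608

0.4608


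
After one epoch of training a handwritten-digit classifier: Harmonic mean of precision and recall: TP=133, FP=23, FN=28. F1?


Precision = 133/156 = 0.8526
Recall = 133/161 = 0.8261
F1 = 2·P·R/(P+R) = 2·TP/(2·TP+FP+FN) = 266/(266+23+28) = 266/317 = 0.8391

0.8391


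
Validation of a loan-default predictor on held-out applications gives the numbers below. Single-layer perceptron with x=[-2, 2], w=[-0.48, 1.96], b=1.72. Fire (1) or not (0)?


z = (-2)·(-0.48) + (2)·(1.96) + 1.72
  = 6.6
step(z) = 1 (z≥0)

1


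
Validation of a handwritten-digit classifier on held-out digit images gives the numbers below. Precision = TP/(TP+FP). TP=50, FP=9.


Precision = TP/(TP+FP)
= 50/(50+9)
= 50/59 = 84.75%

84.75%


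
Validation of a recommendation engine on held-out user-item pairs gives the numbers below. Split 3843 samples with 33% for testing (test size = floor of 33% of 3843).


Test = ⌊3843·33/100⌋ = 1268
Train = 3843 - 1268 = 2575

Train: 2575, Test: 1268


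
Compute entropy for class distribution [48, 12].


Probabilities: [48/60, 12/60] ≈ [0.8, 0.2]
H = -((48/60)·log₂(48/60) + (12/60)·log₂(12/60))
  = 0.7219 bits

0.7219 bits


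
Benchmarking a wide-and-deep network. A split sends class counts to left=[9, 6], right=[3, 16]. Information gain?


Parent = [12, 22], H_parent = 0.9367
H_left = 0.971 (n=15), H_right = 0.6292 (n=19)
H_children = (15/34)·0.971 + (19/34)·0.6292 = 0.78
IG = 0.9367 - 0.78 = 0.1567

0.1567


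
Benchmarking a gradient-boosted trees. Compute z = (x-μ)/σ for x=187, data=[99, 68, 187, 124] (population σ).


μ = 119.5, σ = 43.7293
z = (187 - 119.5)/43.7293 = 1.5436

1.5436


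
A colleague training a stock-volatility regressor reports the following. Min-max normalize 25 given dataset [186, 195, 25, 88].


min=25, max=195
(25-25)/(195-25) = 0/170 = 0.0

0.0


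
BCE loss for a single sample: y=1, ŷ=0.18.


BCE = -[y·ln(p) + (1-y)·ln(1-p)]
= -1·ln(0.18) - 0
= -ln(0.18) = 1.7148

1.7148


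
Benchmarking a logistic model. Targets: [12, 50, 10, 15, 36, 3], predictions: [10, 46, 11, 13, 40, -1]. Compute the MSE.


Squared errors: (12-10)²=4, (50-46)²=16, (10-11)²=1, (15-13)²=4, (36-40)²=16, (3+ 1)²=16
Sum = 57
MSE = 57/6 = 19/2

19/2


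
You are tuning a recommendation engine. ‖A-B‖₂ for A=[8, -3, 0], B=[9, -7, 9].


d = √((8-9)² + (-3+ 7)² + (0-9)²)
  = √(1 + 16 + 81)
  = √98 = 9.8995

9.8995


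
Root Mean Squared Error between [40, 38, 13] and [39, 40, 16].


MSE = 14/3 = 4.6667
RMSE = √(14/3) = 2.1602

2.1602


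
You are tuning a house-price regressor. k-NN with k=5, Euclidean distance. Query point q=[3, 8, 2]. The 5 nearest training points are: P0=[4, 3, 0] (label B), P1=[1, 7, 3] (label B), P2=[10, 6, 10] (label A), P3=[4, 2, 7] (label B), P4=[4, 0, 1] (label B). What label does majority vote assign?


d(q,P0) = 5.4772  (label B)
d(q,P1) = 2.4495  (label B)
d(q,P2) = 10.8167  (label A)
d(q,P3) = 7.874  (label B)
d(q,P4) = 8.124  (label B)
Votes: A=1, B=4
Majority → B

B


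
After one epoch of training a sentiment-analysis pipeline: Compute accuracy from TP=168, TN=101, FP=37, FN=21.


Accuracy = (TP+TN)/(TP+TN+FP+FN)
= (168+101)/(327)
= 269/327 = 82.26%

82.26%


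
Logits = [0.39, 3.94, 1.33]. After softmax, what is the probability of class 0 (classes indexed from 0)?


Exponentials: e^0.39=1.477, e^3.94=51.4186, e^1.33=3.781
Sum = 56.6766
Softmax = [0.0261, 0.9072, 0.0667]
p[0] = 1.477/56.6766 = 0.0261

0.0261


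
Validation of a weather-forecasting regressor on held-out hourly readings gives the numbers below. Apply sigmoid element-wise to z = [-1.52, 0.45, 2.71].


σ(-1.52) = 1/(1+e^1.52) = 0.1795
σ(0.45) = 1/(1+e^-0.45) = 0.6106
σ(2.71) = 1/(1+e^-2.71) = 0.9376
result = [0.1795, 0.6106, 0.9376]

[0.1795, 0.6106, 0.9376]


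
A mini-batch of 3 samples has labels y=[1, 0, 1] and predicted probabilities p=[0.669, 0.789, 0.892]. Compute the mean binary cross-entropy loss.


L[0] = -ln(0.669) = 0.402
L[1] = -ln(1-0.789) = -ln(0.211) = 1.5559
L[2] = -ln(0.892) = 0.1143
mean = (0.402 + 1.5559 + 0.1143)/3 = 0.6907

0.6907


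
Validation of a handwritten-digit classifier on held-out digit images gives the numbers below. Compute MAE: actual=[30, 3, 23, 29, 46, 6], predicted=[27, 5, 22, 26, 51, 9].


Absolute errors: |30-27|=3, |3-5|=2, |23-22|=1, |29-26|=3, |46-51|=5, |6-9|=3
Sum = 17
MAE = 17/6 = 17/6

17/6


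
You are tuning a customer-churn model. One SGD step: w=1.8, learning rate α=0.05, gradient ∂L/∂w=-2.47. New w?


w_new = w - α·∇
= 1.8 - 0.05·-2.47
= 1.8 + 0.1235
= 1.9235

1.9235


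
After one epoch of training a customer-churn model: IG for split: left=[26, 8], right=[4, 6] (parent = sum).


Parent = [30, 14], H_parent = 0.9024
H_left = 0.7871 (n=34), H_right = 0.971 (n=10)
H_children = (34/44)·0.7871 + (10/44)·0.971 = 0.8289
IG = 0.9024 - 0.8289 = 0.0735

0.0735


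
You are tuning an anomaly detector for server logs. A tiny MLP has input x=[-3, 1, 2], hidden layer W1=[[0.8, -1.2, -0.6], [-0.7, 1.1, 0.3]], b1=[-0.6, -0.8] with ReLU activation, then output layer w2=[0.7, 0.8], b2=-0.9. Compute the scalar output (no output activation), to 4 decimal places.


z1[0] = (0.8)·(-3) + (-1.2)·(1) + (-0.6)·(2) - 0.6 = -5.4
z1[1] = (-0.7)·(-3) + (1.1)·(1) + (0.3)·(2) - 0.8 = 3.0
h = ReLU(z1) = [0.0, 3.0]
output = (0.7)·(0.0) + (0.8)·(3.0) - 0.9 = 1.5

1.5


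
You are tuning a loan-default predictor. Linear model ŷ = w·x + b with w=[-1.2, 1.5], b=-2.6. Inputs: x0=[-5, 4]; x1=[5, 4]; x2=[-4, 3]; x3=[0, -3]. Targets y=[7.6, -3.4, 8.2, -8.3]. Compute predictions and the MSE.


ŷ0 = (-1.2)·(-5) + (1.5)·(4) - 2.6 = 9.4
ŷ1 = (-1.2)·(5) + (1.5)·(4) - 2.6 = -2.6
ŷ2 = (-1.2)·(-4) + (1.5)·(3) - 2.6 = 6.7
ŷ3 = (-1.2)·(0) + (1.5)·(-3) - 2.6 = -7.1
errors² = [3.24, 0.64, 2.25, 1.44]
MSE = 7.5700/4 = 1.8925

1.8925


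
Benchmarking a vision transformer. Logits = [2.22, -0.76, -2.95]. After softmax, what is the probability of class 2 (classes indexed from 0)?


Exponentials: e^2.22=9.2073, e^-0.76=0.4677, e^-2.95=0.0523
Sum = 9.7273
Softmax = [0.9465, 0.0481, 0.0054]
p[2] = 0.0523/9.7273 = 0.0054

0.0054


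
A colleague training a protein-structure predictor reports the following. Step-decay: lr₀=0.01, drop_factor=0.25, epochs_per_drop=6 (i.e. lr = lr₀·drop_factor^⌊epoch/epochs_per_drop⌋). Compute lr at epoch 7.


n_drops = ⌊7/6⌋ = 1
lr = 0.01·0.25^1 = 0.01·0.25 = 0.0025

0.0025


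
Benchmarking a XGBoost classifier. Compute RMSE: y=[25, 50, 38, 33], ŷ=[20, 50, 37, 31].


MSE = 30/4 = 7.5
RMSE = √(30/4) = 2.7386

2.7386


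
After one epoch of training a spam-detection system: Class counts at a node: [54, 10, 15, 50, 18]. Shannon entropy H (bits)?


Probabilities: [54/147, 10/147, 15/147, 50/147, 18/147] ≈ [0.3673, 0.068, 0.102, 0.3401, 0.1224]
H = -((54/147)·log₂(54/147) + (10/147)·log₂(10/147) + (15/147)·log₂(15/147) + (50/147)·log₂(50/147) + (18/147)·log₂(18/147))
  = 2.0307 bits

2.0307 bits


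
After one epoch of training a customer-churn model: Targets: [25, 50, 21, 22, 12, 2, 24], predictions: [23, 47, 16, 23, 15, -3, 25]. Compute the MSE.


Squared errors: (25-23)²=4, (50-47)²=9, (21-16)²=25, (22-23)²=1, (12-15)²=9, (2+ 3)²=25, (24-25)²=1
Sum = 74
MSE = 74/7 = 74/7

74/7


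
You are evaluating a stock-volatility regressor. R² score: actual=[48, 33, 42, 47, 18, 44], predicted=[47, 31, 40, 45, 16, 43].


ȳ = 38.6667
SS_res = Σ(y-ŷ)² = 18
SS_tot = Σ(y-ȳ)² = 655.33
R² = 1 - SS_res/SS_tot = 1 - 0.0275 = 0.9725

0.9725


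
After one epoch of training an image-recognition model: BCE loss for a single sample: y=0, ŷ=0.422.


BCE = -[y·ln(p) + (1-y)·ln(1-p)]
= -0 - 1·ln(1-0.422)
= -ln(0.578) = 0.5482

0.5482


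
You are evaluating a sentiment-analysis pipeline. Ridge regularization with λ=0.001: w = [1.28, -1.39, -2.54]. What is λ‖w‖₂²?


‖w‖₂² = (1.28)² + (-1.39)² + (-2.54)²
     = 1.6384 + 1.9321 + 6.4516
     = 10.0221
λ·‖w‖₂² = 0.001·10.0221 = 0.010022

0.010022


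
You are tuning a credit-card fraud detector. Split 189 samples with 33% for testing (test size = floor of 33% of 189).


Test = ⌊189·33/100⌋ = 62
Train = 189 - 62 = 127

Train: 127, Test: 62


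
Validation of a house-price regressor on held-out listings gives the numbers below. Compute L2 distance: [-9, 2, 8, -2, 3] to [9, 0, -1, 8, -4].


d = √((-9-9)² + (2-0)² + (8+ 1)² + (-2-8)² + (3+ 4)²)
  = √(324 + 4 + 81 + 100 + 49)
  = √558 = 23.622

23.622


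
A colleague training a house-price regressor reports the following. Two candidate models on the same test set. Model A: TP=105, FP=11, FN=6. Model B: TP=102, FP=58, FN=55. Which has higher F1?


Model A: P=105/116=0.9052, R=105/111=0.9459, F1=2PR/(P+R)=2TP/(2TP+FP+FN)=210/227=0.9251
Model B: P=102/160=0.6375, R=102/157=0.6497, F1=2PR/(P+R)=2TP/(2TP+FP+FN)=204/317=0.6435
0.9251 > 0.6435 → Model A

Model A


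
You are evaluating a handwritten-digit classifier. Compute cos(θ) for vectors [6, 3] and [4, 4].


A·B = 6·4 + 3·4 = 36
‖A‖ = √45 = 6.7082, ‖B‖ = √32 = 5.6569
cos = 36/(√45·√32) = 36/√1440 = 0.9487

0.9487


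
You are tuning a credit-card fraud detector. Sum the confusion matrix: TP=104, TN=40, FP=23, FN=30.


Total = TP + TN + FP + FN
= 104 + 40 + 23 + 30
= 197
(Predicted positive: 127, predicted negative: 70)

197


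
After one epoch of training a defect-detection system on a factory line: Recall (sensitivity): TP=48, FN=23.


Recall = TP/(TP+FN)
= 48/(48+23)
= 48/71 = 67.61%

67.61%


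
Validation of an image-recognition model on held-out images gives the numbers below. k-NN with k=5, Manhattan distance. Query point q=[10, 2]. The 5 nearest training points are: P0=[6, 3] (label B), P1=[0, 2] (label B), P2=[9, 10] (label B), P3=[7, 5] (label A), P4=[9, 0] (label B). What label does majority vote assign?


d(q,P0) = 5  (label B)
d(q,P1) = 10  (label B)
d(q,P2) = 9  (label B)
d(q,P3) = 6  (label A)
d(q,P4) = 3  (label B)
Votes: A=1, B=4
Majority → B

B


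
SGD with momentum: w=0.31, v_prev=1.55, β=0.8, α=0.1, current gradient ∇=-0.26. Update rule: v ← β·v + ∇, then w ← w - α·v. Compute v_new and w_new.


v_new = 0.8·1.55 - 0.26 = 1.24 - 0.26 = 0.98
w_new = 0.31 - 0.1·0.98 = 0.31 - 0.098 = 0.212

v_new=0.98, w_new=0.212


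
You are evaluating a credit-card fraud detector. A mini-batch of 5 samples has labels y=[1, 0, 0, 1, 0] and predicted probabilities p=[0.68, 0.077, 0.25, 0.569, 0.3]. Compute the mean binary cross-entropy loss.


L[0] = -ln(0.68) = 0.3857
L[1] = -ln(1-0.077) = -ln(0.923) = 0.0801
L[2] = -ln(1-0.25) = -ln(0.75) = 0.2877
L[3] = -ln(0.569) = 0.5639
L[4] = -ln(1-0.3) = -ln(0.7) = 0.3567
mean = (0.3857 + 0.0801 + 0.2877 + 0.5639 + 0.3567)/5 = 0.3348

0.3348


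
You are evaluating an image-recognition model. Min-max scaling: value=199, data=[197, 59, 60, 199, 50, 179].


min=50, max=199
(199-50)/(199-50) = 149/149 = 1.0

1.0


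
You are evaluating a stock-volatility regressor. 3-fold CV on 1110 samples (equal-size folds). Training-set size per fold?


Fold size = 1110/3 = 370
Training per fold = 1110 - 370 = 740

740


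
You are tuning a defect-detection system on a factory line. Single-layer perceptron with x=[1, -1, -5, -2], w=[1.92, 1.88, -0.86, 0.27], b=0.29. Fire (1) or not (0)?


z = (1)·(1.92) + (-1)·(1.88) + (-5)·(-0.86) + (-2)·(0.27) + 0.29
  = 4.09
step(z) = 1 (z≥0)

1


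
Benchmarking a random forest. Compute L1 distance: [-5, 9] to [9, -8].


d = |-5-9| + |9+ 8|
  = 14 + 17
  = 31

31


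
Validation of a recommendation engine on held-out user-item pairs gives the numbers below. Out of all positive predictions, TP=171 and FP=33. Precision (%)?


Precision = TP/(TP+FP)
= 171/(171+33)
= 171/204 = 83.82%

83.82%


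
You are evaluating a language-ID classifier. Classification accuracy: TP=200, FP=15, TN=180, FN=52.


Accuracy = (TP+TN)/(TP+TN+FP+FN)
= (200+180)/(447)
= 380/447 = 85.01%

85.01%


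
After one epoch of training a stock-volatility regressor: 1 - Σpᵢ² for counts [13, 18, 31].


Probabilities: [13/62, 18/62, 31/62] ≈ [0.2097, 0.2903, 0.5]
Σpᵢ² = (169 + 324 + 961)/62² = 1454/3844
Gini = 1 - Σpᵢ² = 1 - 1454/3844 = 0.6217

0.6217


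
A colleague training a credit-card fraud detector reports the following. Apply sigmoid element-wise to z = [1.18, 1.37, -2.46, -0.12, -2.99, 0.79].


σ(1.18) = 1/(1+e^-1.18) = 0.7649
σ(1.37) = 1/(1+e^-1.37) = 0.7974
σ(-2.46) = 1/(1+e^2.46) = 0.0787
σ(-0.12) = 1/(1+e^0.12) = 0.47
σ(-2.99) = 1/(1+e^2.99) = 0.0479
σ(0.79) = 1/(1+e^-0.79) = 0.6878
result = [0.7649, 0.7974, 0.0787, 0.47, 0.0479, 0.6878]

[0.7649, 0.7974, 0.0787, 0.47, 0.0479, 0.6878]


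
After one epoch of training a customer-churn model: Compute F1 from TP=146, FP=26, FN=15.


Precision = 146/172 = 0.8488
Recall = 146/161 = 0.9068
F1 = 2·P·R/(P+R) = 2·TP/(2·TP+FP+FN) = 292/(292+26+15) = 292/333 = 0.8769

0.8769


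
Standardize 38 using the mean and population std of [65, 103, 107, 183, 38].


μ = 99.2, σ = 49.0159
z = (38 - 99.2)/49.0159 = -1.2486

-1.2486


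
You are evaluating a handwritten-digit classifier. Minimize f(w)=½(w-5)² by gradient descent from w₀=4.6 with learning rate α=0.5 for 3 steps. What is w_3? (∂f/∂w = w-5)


step 1: grad = 4.6-5 = -0.4; w = 4.6 - 0.5·(-0.4) = 4.8
step 2: grad = 4.8-5 = -0.2; w = 4.8 - 0.5·(-0.2) = 4.9
step 3: grad = 4.9-5 = -0.1; w = 4.9 - 0.5·(-0.1) = 4.95

4.95


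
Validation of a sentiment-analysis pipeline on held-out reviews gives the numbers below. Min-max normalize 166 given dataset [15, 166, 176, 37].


min=15, max=176
(166-15)/(176-15) = 151/161 = 0.9379

0.9379


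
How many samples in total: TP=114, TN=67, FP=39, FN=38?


Total = TP + TN + FP + FN
= 114 + 67 + 39 + 38
= 258
(Predicted positive: 153, predicted negative: 105)

258


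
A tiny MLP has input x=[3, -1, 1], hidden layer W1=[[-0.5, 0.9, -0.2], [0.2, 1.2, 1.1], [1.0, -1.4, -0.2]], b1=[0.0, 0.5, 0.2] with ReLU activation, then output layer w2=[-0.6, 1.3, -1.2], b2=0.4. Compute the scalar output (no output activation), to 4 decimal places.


z1[0] = (-0.5)·(3) + (0.9)·(-1) + (-0.2)·(1) + 0.0 = -2.6
z1[1] = (0.2)·(3) + (1.2)·(-1) + (1.1)·(1) + 0.5 = 1.0
z1[2] = (1.0)·(3) + (-1.4)·(-1) + (-0.2)·(1) + 0.2 = 4.4
h = ReLU(z1) = [0.0, 1.0, 4.4]
output = (-0.6)·(0.0) + (1.3)·(1.0) + (-1.2)·(4.4) + 0.4 = -3.58

-3.58


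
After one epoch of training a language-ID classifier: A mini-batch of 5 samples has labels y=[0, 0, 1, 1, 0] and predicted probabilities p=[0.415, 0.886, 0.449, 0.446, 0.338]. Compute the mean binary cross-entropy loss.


L[0] = -ln(1-0.415) = -ln(0.585) = 0.5361
L[1] = -ln(1-0.886) = -ln(0.114) = 2.1716
L[2] = -ln(0.449) = 0.8007
L[3] = -ln(0.446) = 0.8074
L[4] = -ln(1-0.338) = -ln(0.662) = 0.4125
mean = (0.5361 + 2.1716 + 0.8007 + 0.8074 + 0.4125)/5 = 0.9457

0.9457


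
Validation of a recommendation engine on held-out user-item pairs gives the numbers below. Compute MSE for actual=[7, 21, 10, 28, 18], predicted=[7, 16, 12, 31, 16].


Squared errors: (7-7)²=0, (21-16)²=25, (10-12)²=4, (28-31)²=9, (18-16)²=4
Sum = 42
MSE = 42/5 = 42/5

42/5


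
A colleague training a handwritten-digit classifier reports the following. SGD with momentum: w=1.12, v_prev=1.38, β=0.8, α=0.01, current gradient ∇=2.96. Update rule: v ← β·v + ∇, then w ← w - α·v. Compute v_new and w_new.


v_new = 0.8·1.38 + 2.96 = 1.104 + 2.96 = 4.064
w_new = 1.12 - 0.01·4.064 = 1.12 - 0.04064 = 1.07936

v_new=4.064, w_new=1.07936


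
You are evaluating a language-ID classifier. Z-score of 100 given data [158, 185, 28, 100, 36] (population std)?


μ = 101.4, σ = 63.0225
z = (100 - 101.4)/63.0225 = -0.0222

-0.0222


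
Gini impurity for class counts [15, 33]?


Probabilities: [15/48, 33/48] ≈ [0.3125, 0.6875]
Σpᵢ² = (225 + 1089)/48² = 1314/2304
Gini = 1 - Σpᵢ² = 1 - 1314/2304 = 0.4297

0.4297


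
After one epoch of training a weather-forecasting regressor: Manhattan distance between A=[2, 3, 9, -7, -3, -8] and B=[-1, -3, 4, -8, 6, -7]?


d = |2+ 1| + |3+ 3| + |9-4| + |-7+ 8| + |-3-6| + |-8+ 7|
  = 3 + 6 + 5 + 1 + 9 + 1
  = 25

25


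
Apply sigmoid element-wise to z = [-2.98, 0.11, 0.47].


σ(-2.98) = 1/(1+e^2.98) = 0.0483
σ(0.11) = 1/(1+e^-0.11) = 0.5275
σ(0.47) = 1/(1+e^-0.47) = 0.6154
result = [0.0483, 0.5275, 0.6154]

[0.0483, 0.5275, 0.6154]


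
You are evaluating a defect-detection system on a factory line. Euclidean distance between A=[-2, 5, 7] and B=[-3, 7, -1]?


d = √((-2+ 3)² + (5-7)² + (7+ 1)²)
  = √(1 + 4 + 64)
  = √69 = 8.3066

8.3066


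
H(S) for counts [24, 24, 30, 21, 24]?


Probabilities: [24/123, 24/123, 30/123, 21/123, 24/123] ≈ [0.1951, 0.1951, 0.2439, 0.1707, 0.1951]
H = -((24/123)·log₂(24/123) + (24/123)·log₂(24/123) + (30/123)·log₂(30/123) + (21/123)·log₂(21/123) + (24/123)·log₂(24/123))
  = 2.3119 bits

2.3119 bits


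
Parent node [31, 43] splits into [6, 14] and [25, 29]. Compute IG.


Parent = [31, 43], H_parent = 0.9809
H_left = 0.8813 (n=20), H_right = 0.996 (n=54)
H_children = (20/74)·0.8813 + (54/74)·0.996 = 0.965
IG = 0.9809 - 0.965 = 0.0159

0.0159


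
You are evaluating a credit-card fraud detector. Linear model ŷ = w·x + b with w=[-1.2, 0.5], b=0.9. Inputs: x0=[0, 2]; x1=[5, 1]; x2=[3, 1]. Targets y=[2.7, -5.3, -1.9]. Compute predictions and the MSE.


ŷ0 = (-1.2)·(0) + (0.5)·(2) + 0.9 = 1.9
ŷ1 = (-1.2)·(5) + (0.5)·(1) + 0.9 = -4.6
ŷ2 = (-1.2)·(3) + (0.5)·(1) + 0.9 = -2.2
errors² = [0.64, 0.49, 0.09]
MSE = 1.2200/3 = 0.4067

0.4067


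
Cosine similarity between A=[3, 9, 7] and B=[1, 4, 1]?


A·B = 3·1 + 9·4 + 7·1 = 46
‖A‖ = √139 = 11.7898, ‖B‖ = √18 = 4.2426
cos = 46/(√139·√18) = 46/√2502 = 0.9196

0.9196


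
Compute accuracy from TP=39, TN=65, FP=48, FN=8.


Accuracy = (TP+TN)/(TP+TN+FP+FN)
= (39+65)/(160)
= 104/160 = 65.0%

65.0%


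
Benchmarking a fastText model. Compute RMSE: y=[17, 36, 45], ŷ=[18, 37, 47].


MSE = 6/3 = 2
RMSE = √(6/3) = 1.4142

1.4142


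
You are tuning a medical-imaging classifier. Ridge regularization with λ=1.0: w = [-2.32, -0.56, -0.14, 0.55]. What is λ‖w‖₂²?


‖w‖₂² = (-2.32)² + (-0.56)² + (-0.14)² + (0.55)²
     = 5.3824 + 0.3136 + 0.0196 + 0.3025
     = 6.0181
λ·‖w‖₂² = 1.0·6.0181 = 6.0181

6.0181


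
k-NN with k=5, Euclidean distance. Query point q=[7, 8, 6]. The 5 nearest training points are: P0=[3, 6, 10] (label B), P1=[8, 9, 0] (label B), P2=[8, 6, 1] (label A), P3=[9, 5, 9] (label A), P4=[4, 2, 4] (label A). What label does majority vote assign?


d(q,P0) = 6.0  (label B)
d(q,P1) = 6.1644  (label B)
d(q,P2) = 5.4772  (label A)
d(q,P3) = 4.6904  (label A)
d(q,P4) = 7.0  (label A)
Votes: A=3, B=2
Majority → A

A


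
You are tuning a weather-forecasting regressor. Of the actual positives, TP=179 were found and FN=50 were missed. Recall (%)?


Recall = TP/(TP+FN)
= 179/(179+50)
= 179/229 = 78.17%

78.17%


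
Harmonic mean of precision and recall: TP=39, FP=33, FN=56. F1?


Precision = 39/72 = 0.5417
Recall = 39/95 = 0.4105
F1 = 2·P·R/(P+R) = 2·TP/(2·TP+FP+FN) = 78/(78+33+56) = 78/167 = 0.4671

0.4671


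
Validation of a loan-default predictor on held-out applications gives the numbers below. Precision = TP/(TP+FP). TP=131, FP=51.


Precision = TP/(TP+FP)
= 131/(131+51)
= 131/182 = 71.98%

71.98%


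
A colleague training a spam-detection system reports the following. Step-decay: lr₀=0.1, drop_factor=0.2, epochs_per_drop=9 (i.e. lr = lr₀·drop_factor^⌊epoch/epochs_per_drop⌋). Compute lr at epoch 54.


n_drops = ⌊54/9⌋ = 6
lr = 0.1·0.2^6 = 0.1·0.000064 = 0.0000064

0.0000064


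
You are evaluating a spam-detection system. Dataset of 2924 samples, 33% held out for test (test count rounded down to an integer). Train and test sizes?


Test = ⌊2924·33/100⌋ = 964
Train = 2924 - 964 = 1960

Train: 1960, Test: 964


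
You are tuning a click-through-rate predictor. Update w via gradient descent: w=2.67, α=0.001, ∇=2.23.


w_new = w - α·∇
= 2.67 - 0.001·2.23
= 2.67 - 0.00223
= 2.66777

2.66777


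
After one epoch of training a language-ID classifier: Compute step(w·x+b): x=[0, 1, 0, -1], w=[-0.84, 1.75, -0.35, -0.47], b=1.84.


z = (0)·(-0.84) + (1)·(1.75) + (0)·(-0.35) + (-1)·(-0.47) + 1.84
  = 4.06
step(z) = 1 (z≥0)

1


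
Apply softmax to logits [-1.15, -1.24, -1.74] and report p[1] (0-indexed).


Exponentials: e^-1.15=0.3166, e^-1.24=0.2894, e^-1.74=0.1755
Sum = 0.7815
Softmax = [0.4051, 0.3703, 0.2246]
p[1] = 0.2894/0.7815 = 0.3703

0.3703


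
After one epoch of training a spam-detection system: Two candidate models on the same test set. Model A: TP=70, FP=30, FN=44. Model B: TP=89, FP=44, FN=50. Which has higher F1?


Model A: P=70/100=0.7, R=70/114=0.614, F1=2PR/(P+R)=2TP/(2TP+FP+FN)=140/214=0.6542
Model B: P=89/133=0.6692, R=89/139=0.6403, F1=2PR/(P+R)=2TP/(2TP+FP+FN)=178/272=0.6544
0.6542 < 0.6544 → Model B

Model B


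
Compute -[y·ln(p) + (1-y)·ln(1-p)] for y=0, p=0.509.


BCE = -[y·ln(p) + (1-y)·ln(1-p)]
= -0 - 1·ln(1-0.509)
= -ln(0.491) = 0.7113

0.7113


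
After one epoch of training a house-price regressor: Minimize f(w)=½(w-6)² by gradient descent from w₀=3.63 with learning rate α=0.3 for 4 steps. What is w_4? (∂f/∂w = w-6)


step 1: grad = 3.63-6 = -2.37; w = 3.63 - 0.3·(-2.37) = 4.341
step 2: grad = 4.341-6 = -1.659; w = 4.341 - 0.3·(-1.659) = 4.8387
step 3: grad = 4.8387-6 = -1.1613; w = 4.8387 - 0.3·(-1.1613) = 5.18709
step 4: grad = 5.18709-6 = -0.81291; w = 5.18709 - 0.3·(-0.81291) = 5.430963

5.430963


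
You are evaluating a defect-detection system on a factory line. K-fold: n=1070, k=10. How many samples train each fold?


Fold size = 1070/10 = 107
Training per fold = 1070 - 107 = 963

963


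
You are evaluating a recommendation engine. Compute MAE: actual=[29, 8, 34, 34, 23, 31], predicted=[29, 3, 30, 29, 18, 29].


Absolute errors: |29-29|=0, |8-3|=5, |34-30|=4, |34-29|=5, |23-18|=5, |31-29|=2
Sum = 21
MAE = 21/6 = 7/2

7/2


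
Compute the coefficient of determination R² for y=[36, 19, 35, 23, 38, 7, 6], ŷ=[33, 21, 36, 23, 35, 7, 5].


ȳ = 23.4286
SS_res = Σ(y-ŷ)² = 24
SS_tot = Σ(y-ȳ)² = 1097.71
R² = 1 - SS_res/SS_tot = 1 - 0.0219 = 0.9781

0.9781


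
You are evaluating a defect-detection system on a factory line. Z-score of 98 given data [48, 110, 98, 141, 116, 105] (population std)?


μ = 103, σ = 28.0357
z = (98 - 103)/28.0357 = -0.1783

-0.1783


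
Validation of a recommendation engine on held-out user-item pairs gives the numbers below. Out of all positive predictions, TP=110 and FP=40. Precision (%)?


Precision = TP/(TP+FP)
= 110/(110+40)
= 110/150 = 73.33%

73.33%


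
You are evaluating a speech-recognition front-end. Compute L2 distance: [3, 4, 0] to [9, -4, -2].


d = √((3-9)² + (4+ 4)² + (0+ 2)²)
  = √(36 + 64 + 4)
  = √104 = 10.198

10.198


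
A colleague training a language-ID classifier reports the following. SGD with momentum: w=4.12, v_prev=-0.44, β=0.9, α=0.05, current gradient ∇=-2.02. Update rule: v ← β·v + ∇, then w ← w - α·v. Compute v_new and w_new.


v_new = 0.9·-0.44 - 2.02 = -0.396 - 2.02 = -2.416
w_new = 4.12 - 0.05·-2.416 = 4.12 + 0.1208 = 4.2408

v_new=-2.416, w_new=4.2408


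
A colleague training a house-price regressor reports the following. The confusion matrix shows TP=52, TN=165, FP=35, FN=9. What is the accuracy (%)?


Accuracy = (TP+TN)/(TP+TN+FP+FN)
= (52+165)/(261)
= 217/261 = 83.14%

83.14%


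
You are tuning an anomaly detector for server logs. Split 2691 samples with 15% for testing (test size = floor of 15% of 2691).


Test = ⌊2691·15/100⌋ = 403
Train = 2691 - 403 = 2288

Train: 2288, Test: 403


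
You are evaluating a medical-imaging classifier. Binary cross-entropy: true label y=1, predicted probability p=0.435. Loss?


BCE = -[y·ln(p) + (1-y)·ln(1-p)]
= -1·ln(0.435) - 0
= -ln(0.435) = 0.8324

0.8324


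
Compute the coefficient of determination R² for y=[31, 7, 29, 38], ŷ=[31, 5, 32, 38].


ȳ = 26.25
SS_res = Σ(y-ŷ)² = 13
SS_tot = Σ(y-ȳ)² = 538.75
R² = 1 - SS_res/SS_tot = 1 - 0.0241 = 0.9759

0.9759


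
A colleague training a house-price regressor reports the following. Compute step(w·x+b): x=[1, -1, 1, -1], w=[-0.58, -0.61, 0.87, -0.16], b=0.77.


z = (1)·(-0.58) + (-1)·(-0.61) + (1)·(0.87) + (-1)·(-0.16) + 0.77
  = 1.83
step(z) = 1 (z≥0)

1


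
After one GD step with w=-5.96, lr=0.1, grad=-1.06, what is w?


w_new = w - α·∇
= -5.96 - 0.1·-1.06
= -5.96 + 0.106
= -5.854

-5.854


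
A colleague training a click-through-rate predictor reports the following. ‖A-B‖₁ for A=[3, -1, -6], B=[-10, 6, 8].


d = |3+ 10| + |-1-6| + |-6-8|
  = 13 + 7 + 14
  = 34

34


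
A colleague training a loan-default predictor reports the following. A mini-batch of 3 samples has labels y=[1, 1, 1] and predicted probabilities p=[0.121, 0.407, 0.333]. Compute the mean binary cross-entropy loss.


L[0] = -ln(0.121) = 2.112
L[1] = -ln(0.407) = 0.8989
L[2] = -ln(0.333) = 1.0996
mean = (2.112 + 0.8989 + 1.0996)/3 = 1.3702

1.3702


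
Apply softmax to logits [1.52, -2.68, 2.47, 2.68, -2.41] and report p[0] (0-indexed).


Exponentials: e^1.52=4.5722, e^-2.68=0.0686, e^2.47=11.8224, e^2.68=14.5851, e^-2.41=0.0898
Sum = 31.1381
Softmax = [0.1468, 0.0022, 0.3797, 0.4684, 0.0029]
p[0] = 4.5722/31.1381 = 0.1468

0.1468


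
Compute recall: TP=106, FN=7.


Recall = TP/(TP+FN)
= 106/(106+7)
= 106/113 = 93.81%

93.81%


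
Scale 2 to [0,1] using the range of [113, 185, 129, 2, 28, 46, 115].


min=2, max=185
(2-2)/(185-2) = 0/183 = 0.0

0.0


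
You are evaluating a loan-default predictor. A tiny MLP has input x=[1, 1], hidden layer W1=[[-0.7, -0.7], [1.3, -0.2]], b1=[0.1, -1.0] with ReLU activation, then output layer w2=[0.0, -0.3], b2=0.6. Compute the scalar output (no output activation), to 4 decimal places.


z1[0] = (-0.7)·(1) + (-0.7)·(1) + 0.1 = -1.3
z1[1] = (1.3)·(1) + (-0.2)·(1) - 1.0 = 0.1
h = ReLU(z1) = [0.0, 0.1]
output = (0.0)·(0.0) + (-0.3)·(0.1) + 0.6 = 0.57

0.57


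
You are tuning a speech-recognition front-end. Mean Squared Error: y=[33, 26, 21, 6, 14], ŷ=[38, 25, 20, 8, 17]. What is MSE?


Squared errors: (33-38)²=25, (26-25)²=1, (21-20)²=1, (6-8)²=4, (14-17)²=9
Sum = 40
MSE = 40/5 = 8

8


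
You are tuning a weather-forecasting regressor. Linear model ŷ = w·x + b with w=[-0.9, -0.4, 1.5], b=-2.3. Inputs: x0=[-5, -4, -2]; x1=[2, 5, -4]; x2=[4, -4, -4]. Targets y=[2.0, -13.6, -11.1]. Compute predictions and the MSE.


ŷ0 = (-0.9)·(-5) + (-0.4)·(-4) + (1.5)·(-2) - 2.3 = 0.8
ŷ1 = (-0.9)·(2) + (-0.4)·(5) + (1.5)·(-4) - 2.3 = -12.1
ŷ2 = (-0.9)·(4) + (-0.4)·(-4) + (1.5)·(-4) - 2.3 = -10.3
errors² = [1.44, 2.25, 0.64]
MSE = 4.3300/3 = 1.4433

1.4433


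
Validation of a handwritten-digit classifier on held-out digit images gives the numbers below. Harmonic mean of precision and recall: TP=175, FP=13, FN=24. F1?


Precision = 175/188 = 0.9309
Recall = 175/199 = 0.8794
F1 = 2·P·R/(P+R) = 2·TP/(2·TP+FP+FN) = 350/(350+13+24) = 350/387 = 0.9044

0.9044


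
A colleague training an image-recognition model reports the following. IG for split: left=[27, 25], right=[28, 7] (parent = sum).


Parent = [55, 32], H_parent = 0.949
H_left = 0.9989 (n=52), H_right = 0.7219 (n=35)
H_children = (52/87)·0.9989 + (35/87)·0.7219 = 0.8875
IG = 0.949 - 0.8875 = 0.0615

0.0615


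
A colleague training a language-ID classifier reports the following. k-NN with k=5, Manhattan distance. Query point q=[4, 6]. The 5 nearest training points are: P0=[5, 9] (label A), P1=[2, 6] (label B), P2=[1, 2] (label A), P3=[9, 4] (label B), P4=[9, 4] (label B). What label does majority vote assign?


d(q,P0) = 4  (label A)
d(q,P1) = 2  (label B)
d(q,P2) = 7  (label A)
d(q,P3) = 7  (label B)
d(q,P4) = 7  (label B)
Votes: A=2, B=3
Majority → B

B


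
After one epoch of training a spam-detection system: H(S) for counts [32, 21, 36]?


Probabilities: [32/89, 21/89, 36/89] ≈ [0.3596, 0.236, 0.4045]
H = -((32/89)·log₂(32/89) + (21/89)·log₂(21/89) + (36/89)·log₂(36/89))
  = 1.5504 bits

1.5504 bits


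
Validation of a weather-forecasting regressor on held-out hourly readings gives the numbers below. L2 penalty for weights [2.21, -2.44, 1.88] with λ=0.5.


‖w‖₂² = (2.21)² + (-2.44)² + (1.88)²
     = 4.8841 + 5.9536 + 3.5344
     = 14.3721
λ·‖w‖₂² = 0.5·14.3721 = 7.18605

7.18605


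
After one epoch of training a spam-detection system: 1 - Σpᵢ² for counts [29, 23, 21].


Probabilities: [29/73, 23/73, 21/73] ≈ [0.3973, 0.3151, 0.2877]
Σpᵢ² = (841 + 529 + 441)/73² = 1811/5329
Gini = 1 - Σpᵢ² = 1 - 1811/5329 = 0.6602

0.6602


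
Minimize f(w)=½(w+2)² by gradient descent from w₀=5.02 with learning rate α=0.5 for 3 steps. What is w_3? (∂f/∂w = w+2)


step 1: grad = 5.02+2 = 7.02; w = 5.02 - 0.5·(7.02) = 1.51
step 2: grad = 1.51+2 = 3.51; w = 1.51 - 0.5·(3.51) = -0.245
step 3: grad = -0.245+2 = 1.755; w = -0.245 - 0.5·(1.755) = -1.1225

-1.1225


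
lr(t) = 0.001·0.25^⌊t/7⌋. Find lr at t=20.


n_drops = ⌊20/7⌋ = 2
lr = 0.001·0.25^2 = 0.001·0.0625 = 0.0000625

0.0000625


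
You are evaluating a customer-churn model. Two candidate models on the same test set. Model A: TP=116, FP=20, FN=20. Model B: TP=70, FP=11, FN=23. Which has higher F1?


Model A: P=116/136=0.8529, R=116/136=0.8529, F1=2PR/(P+R)=2TP/(2TP+FP+FN)=232/272=0.8529
Model B: P=70/81=0.8642, R=70/93=0.7527, F1=2PR/(P+R)=2TP/(2TP+FP+FN)=140/174=0.8046
0.8529 > 0.8046 → Model A

Model A


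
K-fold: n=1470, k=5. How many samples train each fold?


Fold size = 1470/5 = 294
Training per fold = 1470 - 294 = 1176

1176
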